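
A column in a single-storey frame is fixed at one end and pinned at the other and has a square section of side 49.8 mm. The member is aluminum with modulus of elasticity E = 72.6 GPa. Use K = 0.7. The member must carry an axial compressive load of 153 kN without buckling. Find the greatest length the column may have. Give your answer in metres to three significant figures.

L_max ≈ 2.21 m

I = a⁴/12 = 49.8⁴/12 = 5.125×10^5 mm⁴
I = 5.125×10^-7 m⁴
At the buckling limit P_cr = P = 1.530×10^5 N
From P_cr = π²EI/(K·L)²:  L = (1/K)·√(π²EI/P_cr) = (1/0.7)·√(π²×7.26×10^10×5.125×10^-7/1.530×10^5)
L = 2.21 m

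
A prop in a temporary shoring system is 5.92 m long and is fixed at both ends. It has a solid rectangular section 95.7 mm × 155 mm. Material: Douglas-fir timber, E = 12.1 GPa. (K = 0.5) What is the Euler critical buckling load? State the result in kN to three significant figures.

P_cr ≈ 154 kN

Buckling occurs about the weak axis: I_min = h·b³/12 with b = 95.7 mm (the shorter side).
I_min = 155×95.7³/12 = 1.132×10^7 mm⁴
I = 1.132×10^7 mm⁴ = 1.132×10^-5 m⁴
Effective length L_e = K·L = 0.5 × 5.92 = 2.960 m
P_cr = π²EI / L_e² = π² × 12.1×10⁹ × 1.132×10^-5 / 2.960² = 1.543×10^5 N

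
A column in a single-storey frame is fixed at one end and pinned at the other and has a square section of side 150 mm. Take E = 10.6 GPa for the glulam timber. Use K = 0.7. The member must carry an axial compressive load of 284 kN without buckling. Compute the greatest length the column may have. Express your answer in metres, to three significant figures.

L_max ≈ 5.63 m

I = a⁴/12 = 150⁴/12 = 4.219×10^7 mm⁴
I = 4.219×10^-5 m⁴
At the buckling limit P_cr = P = 2.840×10^5 N
From P_cr = π²EI/(K·L)²:  L = (1/K)·√(π²EI/P_cr) = (1/0.7)·√(π²×1.06×10^10×4.219×10^-5/2.840×10^5)
L = 5.63 m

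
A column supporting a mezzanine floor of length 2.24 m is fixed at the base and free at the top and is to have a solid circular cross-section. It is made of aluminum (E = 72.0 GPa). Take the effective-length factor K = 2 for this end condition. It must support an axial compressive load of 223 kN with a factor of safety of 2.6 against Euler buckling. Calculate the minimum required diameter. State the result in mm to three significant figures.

d ≈ 135 mm

Required P_cr = n·P = 2.6 × 223 = 579.8 kN
L_e = K·L = 2 × 2.24 = 4.480 m
Required I = P_cr·L_e²/(π²E) = 5.798×10^5 × 4.480² / (π² × 7.20×10^10) = 1.638×10^-5 m⁴
I_req = 1.638×10^7 mm⁴
Solid circle: I = πd⁴/64  ⇒  d = (64I/π)^(1/4) = (64×1.638×10^7/π)^(1/4) = 135 mm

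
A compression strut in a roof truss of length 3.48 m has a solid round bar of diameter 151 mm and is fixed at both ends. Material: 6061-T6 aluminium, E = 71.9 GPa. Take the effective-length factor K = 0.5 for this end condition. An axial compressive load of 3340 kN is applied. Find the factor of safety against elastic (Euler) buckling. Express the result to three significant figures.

n ≈ 1.79

I = πd⁴/64 = π×151⁴/64 = 2.552×10^7 mm⁴
I = 2.552×10^7 mm⁴ = 2.552×10^-5 m⁴
Effective length L_e = K·L = 0.5 × 3.48 = 1.740 m
P_cr = π²EI / L_e² = π² × 71.9×10⁹ × 2.552×10^-5 / 1.740² = 5.981×10^6 N
Factor of safety n = P_cr / P = 5981.5 / 3340 = 1.79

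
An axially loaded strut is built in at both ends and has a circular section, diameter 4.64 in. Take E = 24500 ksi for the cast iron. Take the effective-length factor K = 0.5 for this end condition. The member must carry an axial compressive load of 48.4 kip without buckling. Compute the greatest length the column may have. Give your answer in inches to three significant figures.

I = πd⁴/64 = π×4.64⁴/64 = 22.75 in⁴
At the buckling limit P_cr = P = 4.840×10^4 lb
From P_cr = π²EI/(K·L)²:  L = (1/K)·√(π²EI/P_cr) = (1/0.5)·√(π²×2.45×10^7×22.75/4.840×10^4)
L = 674 in

L_max ≈ 674 in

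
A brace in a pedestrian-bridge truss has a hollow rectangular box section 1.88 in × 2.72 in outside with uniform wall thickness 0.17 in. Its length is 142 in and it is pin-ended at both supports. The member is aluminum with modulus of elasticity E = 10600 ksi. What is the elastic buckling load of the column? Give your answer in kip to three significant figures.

Inner dimensions: h_i = 2.72 − 2×0.17 = 2.380 in, b_i = 1.88 − 2×0.17 = 1.540 in
Weak-axis I_min = (h_o·b_o³ − h_i·b_i³)/12 with b_o = 1.88, b_i = 1.540 in (shorter outer/inner sides).
I_min = (2.72×1.88³ − 2.380×1.540³)/12 = 0.7818 in⁴
Effective length L_e = K·L = 1 × 142 = 142.0 in
P_cr = π²EI / L_e² = π² × 10600×10³ × 0.7818 / 142.0² = 4.056×10^3 lb

P_cr ≈ 4.06 kip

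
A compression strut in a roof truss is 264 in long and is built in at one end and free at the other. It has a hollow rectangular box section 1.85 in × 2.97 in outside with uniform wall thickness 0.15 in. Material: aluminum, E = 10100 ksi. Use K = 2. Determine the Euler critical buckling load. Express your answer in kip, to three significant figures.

P_cr ≈ 0.264 kip

Inner dimensions: h_i = 2.97 − 2×0.15 = 2.670 in, b_i = 1.85 − 2×0.15 = 1.550 in
Weak-axis I_min = (h_o·b_o³ − h_i·b_i³)/12 with b_o = 1.85, b_i = 1.550 in (shorter outer/inner sides).
I_min = (2.97×1.85³ − 2.670×1.550³)/12 = 0.7385 in⁴
Effective length L_e = K·L = 2 × 264 = 528.0 in
P_cr = π²EI / L_e² = π² × 10100×10³ × 0.7385 / 528.0² = 264.1 lb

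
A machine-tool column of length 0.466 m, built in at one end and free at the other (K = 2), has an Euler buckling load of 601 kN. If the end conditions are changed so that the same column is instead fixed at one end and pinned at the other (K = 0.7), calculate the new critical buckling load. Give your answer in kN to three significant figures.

P_cr ≈ 4910 kN

P_cr ∝ 1/K², so P_cr,new = P_cr,old × (K_old/K_new)² = 601 × (2/0.7)²
= 601 × 8.163 = 4910 kN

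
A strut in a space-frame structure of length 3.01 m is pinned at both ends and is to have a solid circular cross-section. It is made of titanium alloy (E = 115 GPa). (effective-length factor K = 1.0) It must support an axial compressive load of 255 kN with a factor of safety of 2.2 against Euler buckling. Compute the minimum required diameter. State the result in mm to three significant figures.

d ≈ 97.7 mm

Required P_cr = n·P = 2.2 × 255 = 561.0 kN
L_e = K·L = 1 × 3.01 = 3.010 m
Required I = P_cr·L_e²/(π²E) = 5.610×10^5 × 3.010² / (π² × 1.15×10^11) = 4.478×10^-6 m⁴
I_req = 4.478×10^6 mm⁴
Solid circle: I = πd⁴/64  ⇒  d = (64I/π)^(1/4) = (64×4.478×10^6/π)^(1/4) = 97.7 mm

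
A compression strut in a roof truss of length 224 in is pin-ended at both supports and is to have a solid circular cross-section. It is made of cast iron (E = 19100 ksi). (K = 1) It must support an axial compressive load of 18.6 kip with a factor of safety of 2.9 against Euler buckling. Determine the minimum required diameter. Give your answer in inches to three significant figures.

Required P_cr = n·P = 2.9 × 18.6 = 53.94 kip
L_e = K·L = 1 × 224 = 224.0 in
Required I = P_cr·L_e²/(π²E) = 5.394×10^4 × 224.0² / (π² × 1.91×10^7) = 14.36 in⁴
Solid circle: I = πd⁴/64  ⇒  d = (64I/π)^(1/4) = (64×14.36/π)^(1/4) = 4.14 in

d ≈ 4.14 in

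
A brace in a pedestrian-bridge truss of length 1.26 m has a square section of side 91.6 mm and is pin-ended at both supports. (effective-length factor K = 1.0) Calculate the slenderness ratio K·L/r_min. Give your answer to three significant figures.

I = a⁴/12 = 91.6⁴/12 = 5.867×10^6 mm⁴
A = 8.391×10^3 mm²;  r_min = √(I/A) = √(5.867×10^6/8.391×10^3) = 26.44 mm
L_e = K·L = 1 × 1.26 m = 1.260 m = 1260.0 mm
λ = L_e / r_min = 1260.0 / 26.44 = 47.7

λ ≈ 47.7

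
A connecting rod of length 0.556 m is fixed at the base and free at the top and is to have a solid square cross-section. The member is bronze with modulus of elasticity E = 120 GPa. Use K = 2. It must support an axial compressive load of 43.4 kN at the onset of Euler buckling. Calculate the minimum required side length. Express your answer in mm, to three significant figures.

a ≈ 27.2 mm

L_e = K·L = 2 × 0.556 = 1.112 m
Required I = P_cr·L_e²/(π²E) = 4.340×10^4 × 1.112² / (π² × 1.20×10^11) = 4.531×10^-8 m⁴
I_req = 4.531×10^4 mm⁴
Solid square: I = a⁴/12  ⇒  a = (12I)^(1/4) = (12×4.531×10^4)^(1/4) = 27.2 mm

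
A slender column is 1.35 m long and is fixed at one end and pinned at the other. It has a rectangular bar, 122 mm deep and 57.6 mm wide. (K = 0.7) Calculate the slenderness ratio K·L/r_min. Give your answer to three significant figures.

Buckling occurs about the weak axis: I_min = h·b³/12 with b = 57.6 mm (the shorter side).
I_min = 122×57.6³/12 = 1.943×10^6 mm⁴
A = 7.027×10^3 mm²;  r_min = √(I/A) = √(1.943×10^6/7.027×10^3) = 16.63 mm
L_e = K·L = 0.7 × 1.35 m = 0.9450 m = 945.00 mm
λ = L_e / r_min = 945.00 / 16.63 = 56.8

λ ≈ 56.8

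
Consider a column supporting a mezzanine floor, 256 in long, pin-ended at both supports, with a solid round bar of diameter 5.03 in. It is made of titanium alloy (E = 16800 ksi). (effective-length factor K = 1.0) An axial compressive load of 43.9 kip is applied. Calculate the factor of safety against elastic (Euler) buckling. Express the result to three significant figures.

n ≈ 1.81

I = πd⁴/64 = π×5.03⁴/64 = 31.42 in⁴
Effective length L_e = K·L = 1 × 256 = 256.0 in
P_cr = π²EI / L_e² = π² × 16800×10³ × 31.42 / 256.0² = 7.950×10^4 lb
Factor of safety n = P_cr / P = 79.501 / 43.9 = 1.81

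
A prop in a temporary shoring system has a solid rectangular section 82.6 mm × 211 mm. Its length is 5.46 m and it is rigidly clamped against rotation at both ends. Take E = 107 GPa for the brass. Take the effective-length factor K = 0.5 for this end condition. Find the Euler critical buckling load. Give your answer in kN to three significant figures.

Buckling occurs about the weak axis: I_min = h·b³/12 with b = 82.6 mm (the shorter side).
I_min = 211×82.6³/12 = 9.909×10^6 mm⁴
I = 9.909×10^6 mm⁴ = 9.909×10^-6 m⁴
Effective length L_e = K·L = 0.5 × 5.46 = 2.730 m
P_cr = π²EI / L_e² = π² × 107×10⁹ × 9.909×10^-6 / 2.730² = 1.404×10^6 N

P_cr ≈ 1400 kN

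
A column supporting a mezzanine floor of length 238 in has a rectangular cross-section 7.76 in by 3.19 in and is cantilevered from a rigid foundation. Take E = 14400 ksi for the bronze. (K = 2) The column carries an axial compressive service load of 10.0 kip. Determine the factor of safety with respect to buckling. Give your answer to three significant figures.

n ≈ 1.32

Buckling occurs about the weak axis: I_min = h·b³/12 with b = 3.19 in (the shorter side).
I_min = 7.76×3.19³/12 = 20.99 in⁴
Effective length L_e = K·L = 2 × 238 = 476.0 in
P_cr = π²EI / L_e² = π² × 14400×10³ × 20.99 / 476.0² = 1.317×10^4 lb
Factor of safety n = P_cr / P = 13.167 / 10.0 = 1.32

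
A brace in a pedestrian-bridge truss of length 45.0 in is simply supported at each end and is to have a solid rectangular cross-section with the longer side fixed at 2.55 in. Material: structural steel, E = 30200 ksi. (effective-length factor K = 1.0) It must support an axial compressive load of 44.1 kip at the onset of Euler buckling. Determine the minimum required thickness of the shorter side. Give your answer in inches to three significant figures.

b ≈ 1.12 in

L_e = K·L = 1 × 45.0 = 45.00 in
Required I = P_cr·L_e²/(π²E) = 4.410×10^4 × 45.00² / (π² × 3.02×10^7) = 0.2996 in⁴
Rectangle, weak axis: I_min = h·b³/12 with h = 2.55 in fixed  ⇒  b = (12I/h)^(1/3) = 1.12 in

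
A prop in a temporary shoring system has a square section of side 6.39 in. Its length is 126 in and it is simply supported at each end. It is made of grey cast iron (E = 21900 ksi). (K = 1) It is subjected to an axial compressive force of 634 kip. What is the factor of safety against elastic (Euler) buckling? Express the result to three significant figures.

n ≈ 2.98

I = a⁴/12 = 6.39⁴/12 = 138.9 in⁴
Effective length L_e = K·L = 1 × 126 = 126.0 in
P_cr = π²EI / L_e² = π² × 21900×10³ × 138.9 / 126.0² = 1.892×10^6 lb
Factor of safety n = P_cr / P = 1891.6 / 634 = 2.98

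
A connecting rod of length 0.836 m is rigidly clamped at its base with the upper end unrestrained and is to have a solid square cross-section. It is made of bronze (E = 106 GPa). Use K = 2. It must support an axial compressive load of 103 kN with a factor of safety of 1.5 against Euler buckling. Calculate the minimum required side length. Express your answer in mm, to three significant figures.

a ≈ 47.2 mm

Required P_cr = n·P = 1.5 × 103 = 154.5 kN
L_e = K·L = 2 × 0.836 = 1.672 m
Required I = P_cr·L_e²/(π²E) = 1.545×10^5 × 1.672² / (π² × 1.06×10^11) = 4.129×10^-7 m⁴
I_req = 4.129×10^5 mm⁴
Solid square: I = a⁴/12  ⇒  a = (12I)^(1/4) = (12×4.129×10^5)^(1/4) = 47.2 mm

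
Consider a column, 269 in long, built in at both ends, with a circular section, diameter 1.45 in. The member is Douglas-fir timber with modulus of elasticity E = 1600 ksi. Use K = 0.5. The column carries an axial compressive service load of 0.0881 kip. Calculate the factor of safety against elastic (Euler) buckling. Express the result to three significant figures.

n ≈ 2.15

I = πd⁴/64 = π×1.45⁴/64 = 0.2170 in⁴
Effective length L_e = K·L = 0.5 × 269 = 134.5 in
P_cr = π²EI / L_e² = π² × 1600×10³ × 0.2170 / 134.5² = 189.4 lb
Factor of safety n = P_cr / P = 0.18942 / 0.0881 = 2.15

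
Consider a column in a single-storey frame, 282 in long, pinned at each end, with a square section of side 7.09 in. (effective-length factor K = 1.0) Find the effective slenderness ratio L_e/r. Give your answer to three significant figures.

I = a⁴/12 = 7.09⁴/12 = 210.6 in⁴
A = 50.27 in²;  r_min = √(I/A) = √(210.6/50.27) = 2.047 in
L_e = K·L = 1 × 282 = 282.0 in
λ = L_e / r_min = 282.00 / 2.047 = 138

λ ≈ 138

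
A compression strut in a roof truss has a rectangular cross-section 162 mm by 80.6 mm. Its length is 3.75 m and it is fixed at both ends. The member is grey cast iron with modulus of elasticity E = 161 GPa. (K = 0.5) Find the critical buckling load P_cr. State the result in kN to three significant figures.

Buckling occurs about the weak axis: I_min = h·b³/12 with b = 80.6 mm (the shorter side).
I_min = 162×80.6³/12 = 7.069×10^6 mm⁴
I = 7.069×10^6 mm⁴ = 7.069×10^-6 m⁴
Effective length L_e = K·L = 0.5 × 3.75 = 1.875 m
P_cr = π²EI / L_e² = π² × 161×10⁹ × 7.069×10^-6 / 1.875² = 3.195×10^6 N

P_cr ≈ 3190 kN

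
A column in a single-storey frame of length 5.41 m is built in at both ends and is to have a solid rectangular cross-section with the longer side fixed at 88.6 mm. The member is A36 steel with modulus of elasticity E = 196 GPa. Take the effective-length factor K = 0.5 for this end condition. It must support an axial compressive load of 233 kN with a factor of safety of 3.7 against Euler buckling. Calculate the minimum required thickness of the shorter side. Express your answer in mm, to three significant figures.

b ≈ 76.2 mm

Required P_cr = n·P = 3.7 × 233 = 862.1 kN
L_e = K·L = 0.5 × 5.41 = 2.705 m
Required I = P_cr·L_e²/(π²E) = 8.621×10^5 × 2.705² / (π² × 1.96×10^11) = 3.261×10^-6 m⁴
I_req = 3.261×10^6 mm⁴
Rectangle, weak axis: I_min = h·b³/12 with h = 88.6 mm fixed  ⇒  b = (12I/h)^(1/3) = 76.2 mm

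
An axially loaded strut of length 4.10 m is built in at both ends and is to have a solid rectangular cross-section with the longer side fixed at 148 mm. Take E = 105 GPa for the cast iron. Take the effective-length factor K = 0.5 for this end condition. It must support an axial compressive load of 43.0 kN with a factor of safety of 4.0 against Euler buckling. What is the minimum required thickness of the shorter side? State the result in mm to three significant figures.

b ≈ 38.4 mm

Required P_cr = n·P = 4.0 × 43.0 = 172.0 kN
L_e = K·L = 0.5 × 4.10 = 2.050 m
Required I = P_cr·L_e²/(π²E) = 1.720×10^5 × 2.050² / (π² × 1.05×10^11) = 6.975×10^-7 m⁴
I_req = 6.975×10^5 mm⁴
Rectangle, weak axis: I_min = h·b³/12 with h = 148 mm fixed  ⇒  b = (12I/h)^(1/3) = 38.4 mm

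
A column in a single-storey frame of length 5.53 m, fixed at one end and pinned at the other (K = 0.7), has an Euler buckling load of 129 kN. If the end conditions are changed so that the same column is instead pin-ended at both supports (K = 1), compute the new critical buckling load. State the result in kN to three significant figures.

P_cr ∝ 1/K², so P_cr,new = P_cr,old × (K_old/K_new)² = 129 × (0.7/1)²
= 129 × 0.4900 = 63.2 kN

P_cr ≈ 63.2 kN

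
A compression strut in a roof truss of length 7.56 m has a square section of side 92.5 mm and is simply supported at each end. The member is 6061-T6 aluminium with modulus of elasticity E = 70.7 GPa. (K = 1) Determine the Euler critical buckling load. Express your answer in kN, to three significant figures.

P_cr ≈ 74.5 kN

I = a⁴/12 = 92.5⁴/12 = 6.101×10^6 mm⁴
I = 6.101×10^6 mm⁴ = 6.101×10^-6 m⁴
Effective length L_e = K·L = 1 × 7.56 = 7.560 m
P_cr = π²EI / L_e² = π² × 70.7×10⁹ × 6.101×10^-6 / 7.560² = 7.448×10^4 N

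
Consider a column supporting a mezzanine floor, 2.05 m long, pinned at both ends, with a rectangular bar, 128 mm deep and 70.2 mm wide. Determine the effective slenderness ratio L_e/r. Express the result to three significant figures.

λ ≈ 101

For a rectangle r_min = b/√12 = 70.2/√12 = 20.26 mm
L_e = K·L = 1 × 2.05 m = 2.050 m = 2050.0 mm
λ = L_e / r_min = 2050.0 / 20.26 = 101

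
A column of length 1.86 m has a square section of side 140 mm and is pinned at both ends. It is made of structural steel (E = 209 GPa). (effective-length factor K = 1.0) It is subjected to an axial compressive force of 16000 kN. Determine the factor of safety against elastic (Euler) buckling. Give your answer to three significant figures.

n ≈ 1.19

I = a⁴/12 = 140⁴/12 = 3.201×10^7 mm⁴
I = 3.201×10^7 mm⁴ = 3.201×10^-5 m⁴
Effective length L_e = K·L = 1 × 1.86 = 1.860 m
P_cr = π²EI / L_e² = π² × 209×10⁹ × 3.201×10^-5 / 1.860² = 1.909×10^7 N
Factor of safety n = P_cr / P = 19088 / 16000 = 1.19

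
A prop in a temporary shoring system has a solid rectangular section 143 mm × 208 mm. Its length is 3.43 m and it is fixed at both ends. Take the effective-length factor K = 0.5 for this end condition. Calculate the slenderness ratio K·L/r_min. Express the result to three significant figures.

For a rectangle r_min = b/√12 = 143/√12 = 41.28 mm
L_e = K·L = 0.5 × 3.43 m = 1.715 m = 1715.0 mm
λ = L_e / r_min = 1715.0 / 41.28 = 41.5

λ ≈ 41.5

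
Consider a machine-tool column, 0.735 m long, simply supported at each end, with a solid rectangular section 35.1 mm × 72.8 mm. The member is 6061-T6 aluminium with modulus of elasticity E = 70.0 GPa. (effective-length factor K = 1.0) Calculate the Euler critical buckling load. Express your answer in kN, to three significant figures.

P_cr ≈ 336 kN

Buckling occurs about the weak axis: I_min = h·b³/12 with b = 35.1 mm (the shorter side).
I_min = 72.8×35.1³/12 = 2.623×10^5 mm⁴
I = 2.623×10^5 mm⁴ = 2.623×10^-7 m⁴
Effective length L_e = K·L = 1 × 0.735 = 0.7350 m
P_cr = π²EI / L_e² = π² × 70.0×10⁹ × 2.623×10^-7 / 0.7350² = 3.355×10^5 N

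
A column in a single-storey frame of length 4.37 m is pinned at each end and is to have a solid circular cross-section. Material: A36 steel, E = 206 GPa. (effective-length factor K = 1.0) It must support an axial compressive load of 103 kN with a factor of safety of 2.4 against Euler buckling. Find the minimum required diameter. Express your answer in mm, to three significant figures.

d ≈ 82.9 mm

Required P_cr = n·P = 2.4 × 103 = 247.2 kN
L_e = K·L = 1 × 4.37 = 4.370 m
Required I = P_cr·L_e²/(π²E) = 2.472×10^5 × 4.370² / (π² × 2.06×10^11) = 2.322×10^-6 m⁴
I_req = 2.322×10^6 mm⁴
Solid circle: I = πd⁴/64  ⇒  d = (64I/π)^(1/4) = (64×2.322×10^6/π)^(1/4) = 82.9 mm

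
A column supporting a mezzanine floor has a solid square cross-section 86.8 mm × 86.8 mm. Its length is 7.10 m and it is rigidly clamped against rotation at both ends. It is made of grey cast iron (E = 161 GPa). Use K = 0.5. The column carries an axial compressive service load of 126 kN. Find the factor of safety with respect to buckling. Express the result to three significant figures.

n ≈ 4.73

I = a⁴/12 = 86.8⁴/12 = 4.730×10^6 mm⁴
I = 4.730×10^6 mm⁴ = 4.730×10^-6 m⁴
Effective length L_e = K·L = 0.5 × 7.10 = 3.550 m
P_cr = π²EI / L_e² = π² × 161×10⁹ × 4.730×10^-6 / 3.550² = 5.964×10^5 N
Factor of safety n = P_cr / P = 596.44 / 126 = 4.73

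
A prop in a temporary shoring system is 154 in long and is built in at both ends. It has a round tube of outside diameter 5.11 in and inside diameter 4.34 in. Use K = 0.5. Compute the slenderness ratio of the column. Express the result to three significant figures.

d_o = 5.11 in, d_i = 4.34 in
I = π(d_o⁴ − d_i⁴)/64 = π(5.11⁴ − 4.340⁴)/64 = 16.05 in⁴
A = 5.715 in²;  r_min = √(I/A) = √(16.05/5.715) = 1.676 in
L_e = K·L = 0.5 × 154 = 77.00 in
λ = L_e / r_min = 77.000 / 1.676 = 45.9

λ ≈ 45.9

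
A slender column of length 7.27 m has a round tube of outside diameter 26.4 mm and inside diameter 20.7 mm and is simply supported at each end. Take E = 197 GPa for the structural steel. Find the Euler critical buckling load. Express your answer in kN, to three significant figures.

d_o = 26.4 mm, d_i = 20.7 mm
I = π(d_o⁴ − d_i⁴)/64 = π(26.4⁴ − 20.70⁴)/64 = 1.483×10^4 mm⁴
I = 1.483×10^4 mm⁴ = 1.483×10^-8 m⁴
Effective length L_e = K·L = 1 × 7.27 = 7.270 m
P_cr = π²EI / L_e² = π² × 197×10⁹ × 1.483×10^-8 / 7.270² = 545.6 N

P_cr ≈ 0.546 kN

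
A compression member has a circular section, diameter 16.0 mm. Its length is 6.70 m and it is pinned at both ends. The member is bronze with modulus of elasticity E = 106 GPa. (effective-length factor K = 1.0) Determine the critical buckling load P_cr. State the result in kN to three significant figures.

P_cr ≈ 0.0750 kN

I = πd⁴/64 = π×16.0⁴/64 = 3.217×10^3 mm⁴
I = 3.217×10^3 mm⁴ = 3.217×10^-9 m⁴
Effective length L_e = K·L = 1 × 6.70 = 6.700 m
P_cr = π²EI / L_e² = π² × 106×10⁹ × 3.217×10^-9 / 6.700² = 74.97 N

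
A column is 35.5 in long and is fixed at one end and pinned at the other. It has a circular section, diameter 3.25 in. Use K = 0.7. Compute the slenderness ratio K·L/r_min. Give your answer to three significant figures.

I = πd⁴/64 = π×3.25⁴/64 = 5.477 in⁴
A = 8.296 in²;  r_min = √(I/A) = √(5.477/8.296) = 0.8125 in
L_e = K·L = 0.7 × 35.5 = 24.85 in
λ = L_e / r_min = 24.850 / 0.8125 = 30.6

λ ≈ 30.6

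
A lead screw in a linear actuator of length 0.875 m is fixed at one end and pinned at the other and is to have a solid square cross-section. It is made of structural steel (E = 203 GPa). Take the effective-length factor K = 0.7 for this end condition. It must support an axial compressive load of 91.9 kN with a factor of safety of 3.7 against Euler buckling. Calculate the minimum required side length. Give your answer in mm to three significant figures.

Required P_cr = n·P = 3.7 × 91.9 = 340.0 kN
L_e = K·L = 0.7 × 0.875 = 0.6125 m
Required I = P_cr·L_e²/(π²E) = 3.400×10^5 × 0.6125² / (π² × 2.03×10^11) = 6.367×10^-8 m⁴
I_req = 6.367×10^4 mm⁴
Solid square: I = a⁴/12  ⇒  a = (12I)^(1/4) = (12×6.367×10^4)^(1/4) = 29.6 mm

a ≈ 29.6 mm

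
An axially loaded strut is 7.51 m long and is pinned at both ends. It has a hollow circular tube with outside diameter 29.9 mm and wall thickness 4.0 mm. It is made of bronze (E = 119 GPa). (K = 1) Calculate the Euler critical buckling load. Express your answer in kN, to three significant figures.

P_cr ≈ 0.582 kN

Inner diameter d_i = 29.9 − 2×4.0 = 21.90 mm
I = π(d_o⁴ − d_i⁴)/64 = π(29.9⁴ − 21.90⁴)/64 = 2.794×10^4 mm⁴
I = 2.794×10^4 mm⁴ = 2.794×10^-8 m⁴
Effective length L_e = K·L = 1 × 7.51 = 7.510 m
P_cr = π²EI / L_e² = π² × 119×10⁹ × 2.794×10^-8 / 7.510² = 581.9 N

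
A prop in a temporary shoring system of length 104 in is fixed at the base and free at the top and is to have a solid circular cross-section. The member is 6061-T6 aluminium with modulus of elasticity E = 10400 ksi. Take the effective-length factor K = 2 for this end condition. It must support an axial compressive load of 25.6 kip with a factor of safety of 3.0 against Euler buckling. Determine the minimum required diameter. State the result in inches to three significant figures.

Required P_cr = n·P = 3.0 × 25.6 = 76.80 kip
L_e = K·L = 2 × 104 = 208.0 in
Required I = P_cr·L_e²/(π²E) = 7.680×10^4 × 208.0² / (π² × 1.04×10^7) = 32.37 in⁴
Solid circle: I = πd⁴/64  ⇒  d = (64I/π)^(1/4) = (64×32.37/π)^(1/4) = 5.07 in

d ≈ 5.07 in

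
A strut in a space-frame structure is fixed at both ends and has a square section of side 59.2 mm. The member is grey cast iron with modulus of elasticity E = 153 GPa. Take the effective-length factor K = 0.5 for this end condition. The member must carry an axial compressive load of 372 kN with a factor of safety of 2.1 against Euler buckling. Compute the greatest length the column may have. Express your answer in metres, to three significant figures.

L_max ≈ 2.81 m

I = a⁴/12 = 59.2⁴/12 = 1.024×10^6 mm⁴
I = 1.024×10^-6 m⁴
Required critical load P_cr = n·P = 2.1 × 372 = 781.2 kN = 7.812×10^5 N
From P_cr = π²EI/(K·L)²:  L = (1/K)·√(π²EI/P_cr) = (1/0.5)·√(π²×1.53×10^11×1.024×10^-6/7.812×10^5)
L = 2.81 m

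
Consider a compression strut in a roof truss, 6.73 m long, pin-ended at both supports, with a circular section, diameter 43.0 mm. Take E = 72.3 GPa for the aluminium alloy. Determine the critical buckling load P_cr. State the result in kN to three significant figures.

P_cr ≈ 2.64 kN

I = πd⁴/64 = π×43.0⁴/64 = 1.678×10^5 mm⁴
I = 1.678×10^5 mm⁴ = 1.678×10^-7 m⁴
Effective length L_e = K·L = 1 × 6.73 = 6.730 m
P_cr = π²EI / L_e² = π² × 72.3×10⁹ × 1.678×10^-7 / 6.730² = 2.644×10^3 N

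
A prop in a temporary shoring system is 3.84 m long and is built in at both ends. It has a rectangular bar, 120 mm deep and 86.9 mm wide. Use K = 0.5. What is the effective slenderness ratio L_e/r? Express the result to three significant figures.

For a rectangle r_min = b/√12 = 86.9/√12 = 25.09 mm
L_e = K·L = 0.5 × 3.84 m = 1.920 m = 1920.0 mm
λ = L_e / r_min = 1920.0 / 25.09 = 76.5

λ ≈ 76.5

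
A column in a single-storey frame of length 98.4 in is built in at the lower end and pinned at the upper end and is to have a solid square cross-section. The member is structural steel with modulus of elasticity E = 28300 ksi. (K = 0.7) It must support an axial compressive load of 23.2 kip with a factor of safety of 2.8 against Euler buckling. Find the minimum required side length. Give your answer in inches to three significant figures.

a ≈ 1.91 in

Required P_cr = n·P = 2.8 × 23.2 = 64.96 kip
L_e = K·L = 0.7 × 98.4 = 68.88 in
Required I = P_cr·L_e²/(π²E) = 6.496×10^4 × 68.88² / (π² × 2.83×10^7) = 1.103 in⁴
Solid square: I = a⁴/12  ⇒  a = (12I)^(1/4) = (12×1.103)^(1/4) = 1.91 in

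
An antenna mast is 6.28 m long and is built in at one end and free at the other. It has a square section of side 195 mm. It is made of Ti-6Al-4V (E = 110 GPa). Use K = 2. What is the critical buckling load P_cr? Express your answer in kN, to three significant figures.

I = a⁴/12 = 195⁴/12 = 1.205×10^8 mm⁴
I = 1.205×10^8 mm⁴ = 1.205×10^-4 m⁴
Effective length L_e = K·L = 2 × 6.28 = 12.56 m
P_cr = π²EI / L_e² = π² × 110×10⁹ × 1.205×10^-4 / 12.56² = 8.292×10^5 N

P_cr ≈ 829 kN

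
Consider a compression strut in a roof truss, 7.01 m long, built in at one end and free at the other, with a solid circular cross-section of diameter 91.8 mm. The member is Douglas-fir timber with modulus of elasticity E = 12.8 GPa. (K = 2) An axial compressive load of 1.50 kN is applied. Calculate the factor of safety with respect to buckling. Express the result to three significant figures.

n ≈ 1.49

I = πd⁴/64 = π×91.8⁴/64 = 3.486×10^6 mm⁴
I = 3.486×10^6 mm⁴ = 3.486×10^-6 m⁴
Effective length L_e = K·L = 2 × 7.01 = 14.02 m
P_cr = π²EI / L_e² = π² × 12.8×10⁹ × 3.486×10^-6 / 14.02² = 2.241×10^3 N
Factor of safety n = P_cr / P = 2.2405 / 1.50 = 1.49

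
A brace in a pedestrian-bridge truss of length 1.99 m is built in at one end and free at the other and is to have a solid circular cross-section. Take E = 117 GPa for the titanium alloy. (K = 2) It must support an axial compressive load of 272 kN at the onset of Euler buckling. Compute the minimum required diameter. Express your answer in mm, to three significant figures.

d ≈ 93.4 mm

L_e = K·L = 2 × 1.99 = 3.980 m
Required I = P_cr·L_e²/(π²E) = 2.720×10^5 × 3.980² / (π² × 1.17×10^11) = 3.731×10^-6 m⁴
I_req = 3.731×10^6 mm⁴
Solid circle: I = πd⁴/64  ⇒  d = (64I/π)^(1/4) = (64×3.731×10^6/π)^(1/4) = 93.4 mm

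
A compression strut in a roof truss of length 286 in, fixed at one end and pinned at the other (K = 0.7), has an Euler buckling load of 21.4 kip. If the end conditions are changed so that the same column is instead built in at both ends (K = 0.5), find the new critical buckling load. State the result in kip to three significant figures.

P_cr ∝ 1/K², so P_cr,new = P_cr,old × (K_old/K_new)² = 21.4 × (0.7/0.5)²
= 21.4 × 1.960 = 41.9 kip

P_cr ≈ 41.9 kip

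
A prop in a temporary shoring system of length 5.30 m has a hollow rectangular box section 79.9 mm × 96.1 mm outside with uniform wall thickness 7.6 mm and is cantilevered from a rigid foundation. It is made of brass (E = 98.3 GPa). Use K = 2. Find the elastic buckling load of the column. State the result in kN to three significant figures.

Inner dimensions: h_i = 96.1 − 2×7.6 = 80.90 mm, b_i = 79.9 − 2×7.6 = 64.70 mm
Weak-axis I_min = (h_o·b_o³ − h_i·b_i³)/12 with b_o = 79.9, b_i = 64.70 mm (shorter outer/inner sides).
I_min = (96.1×79.9³ − 80.90×64.70³)/12 = 2.259×10^6 mm⁴
I = 2.259×10^6 mm⁴ = 2.259×10^-6 m⁴
Effective length L_e = K·L = 2 × 5.30 = 10.60 m
P_cr = π²EI / L_e² = π² × 98.3×10⁹ × 2.259×10^-6 / 10.60² = 1.951×10^4 N

P_cr ≈ 19.5 kN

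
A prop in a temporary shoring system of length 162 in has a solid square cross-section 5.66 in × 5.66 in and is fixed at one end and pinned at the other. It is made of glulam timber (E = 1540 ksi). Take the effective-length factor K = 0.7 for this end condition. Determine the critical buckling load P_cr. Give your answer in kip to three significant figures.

P_cr ≈ 101 kip

I = a⁴/12 = 5.66⁴/12 = 85.52 in⁴
Effective length L_e = K·L = 0.7 × 162 = 113.4 in
P_cr = π²EI / L_e² = π² × 1540×10³ × 85.52 / 113.4² = 1.011×10^5 lb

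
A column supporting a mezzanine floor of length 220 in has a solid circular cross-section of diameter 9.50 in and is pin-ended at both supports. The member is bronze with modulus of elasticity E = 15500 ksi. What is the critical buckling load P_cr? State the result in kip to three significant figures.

I = πd⁴/64 = π×9.50⁴/64 = 399.8 in⁴
Effective length L_e = K·L = 1 × 220 = 220.0 in
P_cr = π²EI / L_e² = π² × 15500×10³ × 399.8 / 220.0² = 1.264×10^6 lb

P_cr ≈ 1260 kip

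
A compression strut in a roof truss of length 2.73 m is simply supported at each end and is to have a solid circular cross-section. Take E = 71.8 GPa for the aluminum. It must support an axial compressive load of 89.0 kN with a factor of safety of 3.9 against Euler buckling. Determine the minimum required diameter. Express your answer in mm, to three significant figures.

d ≈ 92.9 mm

Required P_cr = n·P = 3.9 × 89.0 = 347.1 kN
L_e = K·L = 1 × 2.73 = 2.730 m
Required I = P_cr·L_e²/(π²E) = 3.471×10^5 × 2.730² / (π² × 7.18×10^10) = 3.651×10^-6 m⁴
I_req = 3.651×10^6 mm⁴
Solid circle: I = πd⁴/64  ⇒  d = (64I/π)^(1/4) = (64×3.651×10^6/π)^(1/4) = 92.9 mm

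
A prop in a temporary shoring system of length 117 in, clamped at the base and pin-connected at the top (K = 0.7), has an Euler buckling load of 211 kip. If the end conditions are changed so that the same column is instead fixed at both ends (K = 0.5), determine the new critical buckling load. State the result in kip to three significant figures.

P_cr ∝ 1/K², so P_cr,new = P_cr,old × (K_old/K_new)² = 211 × (0.7/0.5)²
= 211 × 1.960 = 414 kip

P_cr ≈ 414 kip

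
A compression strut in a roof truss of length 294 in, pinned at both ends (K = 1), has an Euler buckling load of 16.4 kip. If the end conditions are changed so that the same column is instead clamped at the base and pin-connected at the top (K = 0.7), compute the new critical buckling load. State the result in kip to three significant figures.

P_cr ∝ 1/K², so P_cr,new = P_cr,old × (K_old/K_new)² = 16.4 × (1/0.7)²
= 16.4 × 2.041 = 33.5 kip

P_cr ≈ 33.5 kip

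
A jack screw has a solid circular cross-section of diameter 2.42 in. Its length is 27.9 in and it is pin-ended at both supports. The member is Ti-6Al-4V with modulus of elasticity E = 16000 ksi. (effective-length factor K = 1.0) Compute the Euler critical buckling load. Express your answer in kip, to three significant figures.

P_cr ≈ 342 kip

I = πd⁴/64 = π×2.42⁴/64 = 1.684 in⁴
Effective length L_e = K·L = 1 × 27.9 = 27.90 in
P_cr = π²EI / L_e² = π² × 16000×10³ × 1.684 / 27.90² = 3.415×10^5 lb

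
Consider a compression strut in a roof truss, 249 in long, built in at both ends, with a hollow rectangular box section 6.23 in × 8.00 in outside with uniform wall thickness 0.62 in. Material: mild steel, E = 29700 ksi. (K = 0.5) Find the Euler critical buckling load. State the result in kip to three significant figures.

P_cr ≈ 1720 kip

Inner dimensions: h_i = 8.00 − 2×0.62 = 6.760 in, b_i = 6.23 − 2×0.62 = 4.990 in
Weak-axis I_min = (h_o·b_o³ − h_i·b_i³)/12 with b_o = 6.23, b_i = 4.990 in (shorter outer/inner sides).
I_min = (8.00×6.23³ − 6.760×4.990³)/12 = 91.21 in⁴
Effective length L_e = K·L = 0.5 × 249 = 124.5 in
P_cr = π²EI / L_e² = π² × 29700×10³ × 91.21 / 124.5² = 1.725×10^6 lb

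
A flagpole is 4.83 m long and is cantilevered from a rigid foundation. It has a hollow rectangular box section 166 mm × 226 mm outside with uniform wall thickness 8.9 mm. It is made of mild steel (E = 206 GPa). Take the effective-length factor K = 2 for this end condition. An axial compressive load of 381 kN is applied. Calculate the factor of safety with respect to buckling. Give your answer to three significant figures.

n ≈ 1.70

Inner dimensions: h_i = 226 − 2×8.9 = 208.2 mm, b_i = 166 − 2×8.9 = 148.2 mm
Weak-axis I_min = (h_o·b_o³ − h_i·b_i³)/12 with b_o = 166, b_i = 148.2 mm (shorter outer/inner sides).
I_min = (226×166³ − 208.2×148.2³)/12 = 2.968×10^7 mm⁴
I = 2.968×10^7 mm⁴ = 2.968×10^-5 m⁴
Effective length L_e = K·L = 2 × 4.83 = 9.660 m
P_cr = π²EI / L_e² = π² × 206×10⁹ × 2.968×10^-5 / 9.660² = 6.466×10^5 N
Factor of safety n = P_cr / P = 646.57 / 381 = 1.70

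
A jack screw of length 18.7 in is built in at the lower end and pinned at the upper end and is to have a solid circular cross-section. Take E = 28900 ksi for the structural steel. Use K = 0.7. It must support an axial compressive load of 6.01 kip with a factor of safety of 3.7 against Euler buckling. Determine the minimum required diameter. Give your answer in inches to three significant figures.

d ≈ 0.722 in

Required P_cr = n·P = 3.7 × 6.01 = 22.24 kip
L_e = K·L = 0.7 × 18.7 = 13.09 in
Required I = P_cr·L_e²/(π²E) = 2.224×10^4 × 13.09² / (π² × 2.89×10^7) = 1.336×10^-2 in⁴
Solid circle: I = πd⁴/64  ⇒  d = (64I/π)^(1/4) = (64×1.336×10^-2/π)^(1/4) = 0.722 in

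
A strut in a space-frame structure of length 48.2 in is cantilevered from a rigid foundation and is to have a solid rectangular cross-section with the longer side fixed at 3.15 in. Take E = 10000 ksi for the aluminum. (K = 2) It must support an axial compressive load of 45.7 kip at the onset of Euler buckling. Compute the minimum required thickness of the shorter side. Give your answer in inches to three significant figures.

L_e = K·L = 2 × 48.2 = 96.40 in
Required I = P_cr·L_e²/(π²E) = 4.570×10^4 × 96.40² / (π² × 1.00×10^7) = 4.303 in⁴
Rectangle, weak axis: I_min = h·b³/12 with h = 3.15 in fixed  ⇒  b = (12I/h)^(1/3) = 2.54 in

b ≈ 2.54 in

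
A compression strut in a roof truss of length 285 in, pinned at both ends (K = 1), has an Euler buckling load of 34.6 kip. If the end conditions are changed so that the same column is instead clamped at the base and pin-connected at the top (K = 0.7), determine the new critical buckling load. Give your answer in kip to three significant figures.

P_cr ≈ 70.6 kip

P_cr ∝ 1/K², so P_cr,new = P_cr,old × (K_old/K_new)² = 34.6 × (1/0.7)²
= 34.6 × 2.041 = 70.6 kip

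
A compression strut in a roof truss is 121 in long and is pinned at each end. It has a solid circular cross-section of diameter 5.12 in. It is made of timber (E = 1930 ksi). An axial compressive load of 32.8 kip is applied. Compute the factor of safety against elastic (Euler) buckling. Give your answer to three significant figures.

n ≈ 1.34

I = πd⁴/64 = π×5.12⁴/64 = 33.73 in⁴
Effective length L_e = K·L = 1 × 121 = 121.0 in
P_cr = π²EI / L_e² = π² × 1930×10³ × 33.73 / 121.0² = 4.389×10^4 lb
Factor of safety n = P_cr / P = 43.887 / 32.8 = 1.34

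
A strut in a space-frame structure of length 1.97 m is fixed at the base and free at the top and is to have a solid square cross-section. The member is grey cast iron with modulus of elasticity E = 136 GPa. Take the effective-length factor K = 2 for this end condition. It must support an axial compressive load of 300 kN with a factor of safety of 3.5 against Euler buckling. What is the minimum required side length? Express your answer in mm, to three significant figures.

a ≈ 110 mm

Required P_cr = n·P = 3.5 × 300 = 1050 kN
L_e = K·L = 2 × 1.97 = 3.940 m
Required I = P_cr·L_e²/(π²E) = 1.050×10^6 × 3.940² / (π² × 1.36×10^11) = 1.214×10^-5 m⁴
I_req = 1.214×10^7 mm⁴
Solid square: I = a⁴/12  ⇒  a = (12I)^(1/4) = (12×1.214×10^7)^(1/4) = 110 mm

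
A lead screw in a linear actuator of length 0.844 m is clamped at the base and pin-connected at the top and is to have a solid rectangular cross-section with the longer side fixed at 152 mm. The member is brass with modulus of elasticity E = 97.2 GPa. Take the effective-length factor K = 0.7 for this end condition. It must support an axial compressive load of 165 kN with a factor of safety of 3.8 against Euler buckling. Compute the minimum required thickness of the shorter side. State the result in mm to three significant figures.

b ≈ 26.2 mm

Required P_cr = n·P = 3.8 × 165 = 627.0 kN
L_e = K·L = 0.7 × 0.844 = 0.5908 m
Required I = P_cr·L_e²/(π²E) = 6.270×10^5 × 0.5908² / (π² × 9.72×10^10) = 2.281×10^-7 m⁴
I_req = 2.281×10^5 mm⁴
Rectangle, weak axis: I_min = h·b³/12 with h = 152 mm fixed  ⇒  b = (12I/h)^(1/3) = 26.2 mm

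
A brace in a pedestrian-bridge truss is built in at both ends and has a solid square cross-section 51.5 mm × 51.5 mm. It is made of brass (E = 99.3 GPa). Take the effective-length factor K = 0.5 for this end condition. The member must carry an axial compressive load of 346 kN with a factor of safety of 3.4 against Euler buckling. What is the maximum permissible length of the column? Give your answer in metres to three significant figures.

I = a⁴/12 = 51.5⁴/12 = 5.862×10^5 mm⁴
I = 5.862×10^-7 m⁴
Required critical load P_cr = n·P = 3.4 × 346 = 1176 kN = 1.176×10^6 N
From P_cr = π²EI/(K·L)²:  L = (1/K)·√(π²EI/P_cr) = (1/0.5)·√(π²×9.93×10^10×5.862×10^-7/1.176×10^6)
L = 1.40 m

L_max ≈ 1.40 m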